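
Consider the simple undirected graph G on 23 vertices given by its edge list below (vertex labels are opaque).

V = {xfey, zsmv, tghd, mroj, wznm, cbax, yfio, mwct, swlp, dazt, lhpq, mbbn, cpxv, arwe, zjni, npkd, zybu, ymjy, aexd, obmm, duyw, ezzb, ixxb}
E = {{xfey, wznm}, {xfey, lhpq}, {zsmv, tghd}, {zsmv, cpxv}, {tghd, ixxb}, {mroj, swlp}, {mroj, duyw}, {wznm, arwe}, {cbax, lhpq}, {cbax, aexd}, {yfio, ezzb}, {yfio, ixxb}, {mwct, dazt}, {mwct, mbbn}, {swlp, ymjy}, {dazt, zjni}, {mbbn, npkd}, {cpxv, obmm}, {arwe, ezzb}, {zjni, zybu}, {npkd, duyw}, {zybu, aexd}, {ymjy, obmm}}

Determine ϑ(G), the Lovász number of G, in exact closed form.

23*cos(pi/23)/(cos(pi/23) + 1)

N(wznm) = {xfey, arwe}, |N(wznm)| = 2.
N(tghd) = {zsmv, ixxb}, |N(tghd)| = 2.
Vertex aexd has 2 neighbors: cbax, zybu.
Vertex zsmv has 2 neighbors: tghd, cpxv.
G on 23 vertices is 2-regular; a single 23-cycle (edge-transitive).
spec(A) ≈ [2.0, 1.92583, 1.70884, 1.36511, 0.92013, 0.40691, -0.13648, -0.66976, -1.15336, -1.55142, -1.83442, -1.98137] (distinct, 5 d.p.).
Lovász: ϑ = −23(-2*cos(pi/23))/(2+-(-1)*2*cos(pi/23)) = 23*cos(pi/23)/(cos(pi/23) + 1).
Numerically 11.446193612.
Check 11 ≤ 23*cos(pi/23)/(cos(pi/23) + 1) ≤ 12: both strict.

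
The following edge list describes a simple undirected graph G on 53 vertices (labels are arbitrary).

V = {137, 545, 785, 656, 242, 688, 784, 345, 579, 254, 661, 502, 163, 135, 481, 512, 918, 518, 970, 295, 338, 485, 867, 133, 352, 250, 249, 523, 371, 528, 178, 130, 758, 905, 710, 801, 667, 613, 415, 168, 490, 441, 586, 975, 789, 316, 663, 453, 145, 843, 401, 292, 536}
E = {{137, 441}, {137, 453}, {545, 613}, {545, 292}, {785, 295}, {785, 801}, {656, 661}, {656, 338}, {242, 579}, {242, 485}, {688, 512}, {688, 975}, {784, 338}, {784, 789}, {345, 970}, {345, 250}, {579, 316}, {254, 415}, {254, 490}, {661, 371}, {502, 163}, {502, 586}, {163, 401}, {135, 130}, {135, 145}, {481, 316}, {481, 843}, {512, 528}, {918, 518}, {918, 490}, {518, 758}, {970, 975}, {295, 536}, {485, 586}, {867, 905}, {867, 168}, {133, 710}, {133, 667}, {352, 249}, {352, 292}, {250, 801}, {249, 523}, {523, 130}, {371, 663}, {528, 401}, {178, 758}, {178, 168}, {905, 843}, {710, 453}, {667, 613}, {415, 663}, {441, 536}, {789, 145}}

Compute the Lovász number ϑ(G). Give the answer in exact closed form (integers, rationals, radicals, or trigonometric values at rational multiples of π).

53*cos(pi/53)/(cos(pi/53) + 1)

deg(528) = 2; N(528) = {512, 401}.
deg(137) = 2; N(137) = {441, 453}.
Vertex 688 has 2 neighbors: 512, 975.
N(784) = {338, 789}, |N(784)| = 2.
2-regular, N=53; the odd cycle C_{53}.
Distinct eigenvalues (to 3 d.p.): [2.0, 1.986, 1.944, 1.875, 1.779, 1.659, 1.515, 1.35, 1.166, 0.966, 0.752, 0.527, 0.295, 0.059, -0.178, -0.412, -0.641, -0.86, -1.068, -1.26, -1.435, -1.59, -1.722, -1.83, -1.913, -1.968, -1.996].
ϑ = −N·λ_min/(λ_max−λ_min) = −53·(-2*cos(pi/53))/(2−(-2*cos(pi/53))) = 53*cos(pi/53)/(cos(pi/53) + 1).
ϑ(G) ≈ 26.4767.
α=26, χ(Ḡ)=27; ϑ=53*cos(pi/53)/(cos(pi/53) + 1) lies between (both strict).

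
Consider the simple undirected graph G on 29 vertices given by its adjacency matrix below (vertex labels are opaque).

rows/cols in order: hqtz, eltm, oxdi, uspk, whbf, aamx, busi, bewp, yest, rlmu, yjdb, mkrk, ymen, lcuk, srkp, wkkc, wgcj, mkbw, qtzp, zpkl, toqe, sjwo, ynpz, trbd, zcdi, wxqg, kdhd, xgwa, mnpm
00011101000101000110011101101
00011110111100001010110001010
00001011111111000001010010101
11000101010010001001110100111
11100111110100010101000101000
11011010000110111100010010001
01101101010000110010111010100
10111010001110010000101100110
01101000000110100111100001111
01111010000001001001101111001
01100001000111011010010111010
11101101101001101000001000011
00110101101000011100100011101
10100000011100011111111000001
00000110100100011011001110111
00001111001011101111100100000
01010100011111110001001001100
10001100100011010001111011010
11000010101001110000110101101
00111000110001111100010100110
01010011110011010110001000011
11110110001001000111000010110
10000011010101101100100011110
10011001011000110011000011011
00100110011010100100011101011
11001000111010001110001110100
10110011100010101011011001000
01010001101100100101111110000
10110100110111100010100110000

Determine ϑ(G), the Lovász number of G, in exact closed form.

N(hqtz) = {uspk, whbf, aamx, bewp, mkrk, lcuk, mkbw, qtzp, sjwo, ynpz, trbd, wxqg, kdhd, mnpm}, |N(hqtz)| = 14.
deg(busi) = 14; N(busi) = {eltm, oxdi, whbf, aamx, bewp, rlmu, srkp, wkkc, qtzp, toqe, sjwo, ynpz, zcdi, kdhd}.
deg(qtzp) = 14; N(qtzp) = {hqtz, eltm, busi, yest, yjdb, lcuk, srkp, wkkc, toqe, sjwo, trbd, wxqg, kdhd, mnpm}.
N(srkp) = {aamx, busi, yest, mkrk, wkkc, wgcj, qtzp, zpkl, ynpz, trbd, zcdi, kdhd, xgwa, mnpm}, |N(srkp)| = 14.
14-regular, N=29; strongly regular (29,14,6,7).
Distinct eigenvalues (to 4 d.p.): [14.0, 2.1926, -3.1926].
ϑ = −N·λ_min/(λ_max−λ_min) = −29·(-sqrt(29)/2 - 1/2)/(14−(-sqrt(29)/2 - 1/2)) = sqrt(29).
Numerically 5.3851648.

sqrt(29)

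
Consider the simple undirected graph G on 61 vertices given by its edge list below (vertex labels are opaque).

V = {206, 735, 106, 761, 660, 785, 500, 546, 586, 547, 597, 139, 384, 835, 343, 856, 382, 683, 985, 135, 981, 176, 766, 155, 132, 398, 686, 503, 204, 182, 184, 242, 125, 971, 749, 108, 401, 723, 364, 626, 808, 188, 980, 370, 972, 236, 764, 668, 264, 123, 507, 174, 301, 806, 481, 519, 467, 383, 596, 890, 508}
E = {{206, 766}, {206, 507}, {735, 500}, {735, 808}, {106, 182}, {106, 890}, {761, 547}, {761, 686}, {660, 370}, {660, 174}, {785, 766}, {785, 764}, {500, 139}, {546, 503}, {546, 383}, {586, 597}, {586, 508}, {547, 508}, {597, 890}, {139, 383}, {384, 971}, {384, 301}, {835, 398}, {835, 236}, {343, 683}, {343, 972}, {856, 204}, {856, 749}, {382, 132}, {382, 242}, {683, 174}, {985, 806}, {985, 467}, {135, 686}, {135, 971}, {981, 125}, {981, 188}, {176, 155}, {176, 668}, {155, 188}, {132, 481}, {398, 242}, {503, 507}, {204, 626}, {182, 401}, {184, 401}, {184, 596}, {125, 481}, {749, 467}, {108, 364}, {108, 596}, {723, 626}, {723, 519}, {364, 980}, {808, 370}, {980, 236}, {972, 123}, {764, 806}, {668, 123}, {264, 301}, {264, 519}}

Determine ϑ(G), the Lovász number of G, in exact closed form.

Vertex 586 has 2 neighbors: 597, 508.
deg(749) = 2; N(749) = {856, 467}.
deg(384) = 2; N(384) = {971, 301}.
N(764) = {785, 806}, |N(764)| = 2.
61-vertex 2-regular graph: the odd cycle C_{61}.
spec(A) ≈ [2.0, 1.9894, 1.9577, 1.9053, 1.8326, 1.7406, 1.6301, 1.5023, 1.3585, 1.2004, 1.0296, 0.8478, 0.6571, 0.4594, 0.2568, 0.0515, -0.1544, -0.3586, -0.559, -0.7535, -0.94, -1.1165, -1.2812, -1.4323, -1.5682, -1.6876, -1.789, -1.8714, -1.9341, -1.9762, -1.9973] (distinct, 4 d.p.).
−61·(-2*cos(pi/61)) / ((2)−(-2*cos(pi/61))) = 61*cos(pi/61)/(cos(pi/61) + 1) = ϑ(G).
≈ 30.4798 (to 4 d.p.).
Lovász sandwich 30 ≤ 61*cos(pi/61)/(cos(pi/61) + 1) ≤ 31: both strict.

61*cos(pi/61)/(cos(pi/61) + 1)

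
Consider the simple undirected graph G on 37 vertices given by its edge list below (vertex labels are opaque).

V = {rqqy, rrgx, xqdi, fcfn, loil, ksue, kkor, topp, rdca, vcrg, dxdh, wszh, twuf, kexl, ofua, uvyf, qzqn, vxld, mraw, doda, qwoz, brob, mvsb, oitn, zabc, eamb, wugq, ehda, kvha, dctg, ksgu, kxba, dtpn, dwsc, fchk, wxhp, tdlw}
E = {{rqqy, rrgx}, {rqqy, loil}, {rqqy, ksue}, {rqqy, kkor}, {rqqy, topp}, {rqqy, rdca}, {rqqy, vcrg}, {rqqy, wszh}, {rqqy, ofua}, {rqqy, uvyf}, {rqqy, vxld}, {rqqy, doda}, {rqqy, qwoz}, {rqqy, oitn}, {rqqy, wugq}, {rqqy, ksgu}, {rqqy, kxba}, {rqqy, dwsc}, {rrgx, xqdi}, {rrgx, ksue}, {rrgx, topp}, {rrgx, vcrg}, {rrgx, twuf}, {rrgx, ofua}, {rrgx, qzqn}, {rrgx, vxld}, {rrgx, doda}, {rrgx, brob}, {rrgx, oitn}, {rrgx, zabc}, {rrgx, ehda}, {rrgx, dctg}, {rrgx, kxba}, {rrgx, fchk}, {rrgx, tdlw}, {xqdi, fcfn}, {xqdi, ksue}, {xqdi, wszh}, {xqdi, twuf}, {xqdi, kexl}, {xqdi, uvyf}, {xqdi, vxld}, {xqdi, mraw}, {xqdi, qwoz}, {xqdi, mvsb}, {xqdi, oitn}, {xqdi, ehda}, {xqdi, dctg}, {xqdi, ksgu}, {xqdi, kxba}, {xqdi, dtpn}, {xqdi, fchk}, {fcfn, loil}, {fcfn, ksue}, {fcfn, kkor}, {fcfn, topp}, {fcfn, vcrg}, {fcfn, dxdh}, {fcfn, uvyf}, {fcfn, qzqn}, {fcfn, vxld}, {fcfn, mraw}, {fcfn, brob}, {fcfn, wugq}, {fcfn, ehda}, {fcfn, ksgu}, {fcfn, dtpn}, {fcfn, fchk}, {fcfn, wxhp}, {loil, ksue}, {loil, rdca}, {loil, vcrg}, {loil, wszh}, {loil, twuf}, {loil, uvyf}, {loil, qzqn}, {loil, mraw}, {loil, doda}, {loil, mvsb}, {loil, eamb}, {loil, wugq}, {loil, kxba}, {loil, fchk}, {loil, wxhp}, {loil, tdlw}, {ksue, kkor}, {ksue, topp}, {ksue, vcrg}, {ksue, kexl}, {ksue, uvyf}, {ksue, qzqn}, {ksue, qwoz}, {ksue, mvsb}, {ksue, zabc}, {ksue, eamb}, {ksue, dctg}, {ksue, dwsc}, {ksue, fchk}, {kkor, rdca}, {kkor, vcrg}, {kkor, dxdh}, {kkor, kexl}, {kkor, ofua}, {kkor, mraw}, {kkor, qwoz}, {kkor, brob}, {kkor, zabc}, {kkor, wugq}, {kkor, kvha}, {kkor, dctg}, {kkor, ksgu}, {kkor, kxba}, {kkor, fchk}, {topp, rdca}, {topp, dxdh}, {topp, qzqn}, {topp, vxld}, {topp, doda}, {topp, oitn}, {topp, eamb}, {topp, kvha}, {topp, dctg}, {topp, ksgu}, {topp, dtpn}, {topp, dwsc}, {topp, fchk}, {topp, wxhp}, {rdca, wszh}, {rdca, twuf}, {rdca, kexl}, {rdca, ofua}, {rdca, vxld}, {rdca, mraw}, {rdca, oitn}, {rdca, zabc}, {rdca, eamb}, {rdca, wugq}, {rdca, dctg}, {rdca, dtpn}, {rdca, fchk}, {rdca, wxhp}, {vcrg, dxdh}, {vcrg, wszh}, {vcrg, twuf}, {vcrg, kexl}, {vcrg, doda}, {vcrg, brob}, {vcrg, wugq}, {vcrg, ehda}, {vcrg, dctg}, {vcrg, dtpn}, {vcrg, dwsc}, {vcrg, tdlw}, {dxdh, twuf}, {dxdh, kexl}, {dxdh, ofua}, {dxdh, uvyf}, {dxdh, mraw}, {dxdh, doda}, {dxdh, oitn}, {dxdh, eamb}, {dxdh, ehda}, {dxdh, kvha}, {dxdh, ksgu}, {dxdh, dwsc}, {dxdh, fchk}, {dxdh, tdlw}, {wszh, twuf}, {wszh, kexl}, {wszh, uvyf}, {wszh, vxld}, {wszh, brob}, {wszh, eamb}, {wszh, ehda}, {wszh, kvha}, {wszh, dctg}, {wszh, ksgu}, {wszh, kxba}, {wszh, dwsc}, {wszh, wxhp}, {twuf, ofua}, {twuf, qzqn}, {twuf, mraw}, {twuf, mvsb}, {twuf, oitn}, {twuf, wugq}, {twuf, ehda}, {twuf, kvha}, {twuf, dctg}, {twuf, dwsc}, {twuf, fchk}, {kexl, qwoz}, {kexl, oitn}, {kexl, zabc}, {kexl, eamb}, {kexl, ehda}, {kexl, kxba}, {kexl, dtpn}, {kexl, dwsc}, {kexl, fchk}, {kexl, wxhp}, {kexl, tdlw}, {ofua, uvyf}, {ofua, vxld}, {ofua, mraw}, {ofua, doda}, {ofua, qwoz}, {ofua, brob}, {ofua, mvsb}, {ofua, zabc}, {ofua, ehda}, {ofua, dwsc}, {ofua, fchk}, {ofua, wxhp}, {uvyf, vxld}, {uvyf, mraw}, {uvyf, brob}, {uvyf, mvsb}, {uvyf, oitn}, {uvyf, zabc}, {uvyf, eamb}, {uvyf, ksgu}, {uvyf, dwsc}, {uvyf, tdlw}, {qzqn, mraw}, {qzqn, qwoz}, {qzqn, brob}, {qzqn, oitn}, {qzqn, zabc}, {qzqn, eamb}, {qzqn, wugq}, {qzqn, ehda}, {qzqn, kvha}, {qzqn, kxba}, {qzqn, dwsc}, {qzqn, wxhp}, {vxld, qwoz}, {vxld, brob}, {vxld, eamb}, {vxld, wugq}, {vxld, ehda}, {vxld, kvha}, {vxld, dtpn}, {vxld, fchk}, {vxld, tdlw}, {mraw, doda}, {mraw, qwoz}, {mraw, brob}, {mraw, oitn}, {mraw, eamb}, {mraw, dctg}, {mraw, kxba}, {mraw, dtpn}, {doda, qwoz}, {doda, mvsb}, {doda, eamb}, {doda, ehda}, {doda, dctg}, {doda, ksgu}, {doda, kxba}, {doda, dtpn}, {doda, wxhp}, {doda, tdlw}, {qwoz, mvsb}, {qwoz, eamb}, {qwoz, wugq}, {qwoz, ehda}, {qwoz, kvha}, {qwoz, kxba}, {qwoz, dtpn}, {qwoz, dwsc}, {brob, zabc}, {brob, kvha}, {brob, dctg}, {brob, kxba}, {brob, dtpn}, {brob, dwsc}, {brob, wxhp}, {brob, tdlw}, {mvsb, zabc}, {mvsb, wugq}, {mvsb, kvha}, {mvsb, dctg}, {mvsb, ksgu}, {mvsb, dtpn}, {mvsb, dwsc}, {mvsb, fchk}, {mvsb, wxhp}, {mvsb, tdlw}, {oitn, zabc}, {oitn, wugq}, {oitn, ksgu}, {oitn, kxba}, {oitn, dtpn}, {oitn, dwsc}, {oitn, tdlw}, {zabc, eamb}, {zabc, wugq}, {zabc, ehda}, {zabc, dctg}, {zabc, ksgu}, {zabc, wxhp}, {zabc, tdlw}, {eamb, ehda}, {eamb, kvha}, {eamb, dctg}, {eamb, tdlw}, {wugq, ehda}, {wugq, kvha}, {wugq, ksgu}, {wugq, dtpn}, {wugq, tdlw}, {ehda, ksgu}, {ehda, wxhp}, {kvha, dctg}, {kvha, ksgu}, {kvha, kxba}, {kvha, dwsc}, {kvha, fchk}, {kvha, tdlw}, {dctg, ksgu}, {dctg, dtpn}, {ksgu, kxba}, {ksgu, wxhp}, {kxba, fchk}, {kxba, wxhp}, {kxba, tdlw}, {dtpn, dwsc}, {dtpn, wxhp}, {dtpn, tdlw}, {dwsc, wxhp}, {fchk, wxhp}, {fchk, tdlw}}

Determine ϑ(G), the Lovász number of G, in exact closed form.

Vertex topp has 18 neighbors: rqqy, rrgx, fcfn, ksue, rdca, dxdh, qzqn, vxld, doda, oitn, eamb, kvha, dctg, ksgu, dtpn, dwsc, fchk, wxhp.
Vertex uvyf has 18 neighbors: rqqy, xqdi, fcfn, loil, ksue, dxdh, wszh, ofua, vxld, mraw, brob, mvsb, oitn, zabc, eamb, ksgu, dwsc, tdlw.
Vertex twuf has 18 neighbors: rrgx, xqdi, loil, rdca, vcrg, dxdh, wszh, ofua, qzqn, mraw, mvsb, oitn, wugq, ehda, kvha, dctg, dwsc, fchk.
N(dwsc) = {rqqy, ksue, topp, vcrg, dxdh, wszh, twuf, kexl, ofua, uvyf, qzqn, qwoz, brob, mvsb, oitn, kvha, dtpn, wxhp}, |N(dwsc)| = 18.
Regular of degree 18 on 37 vertices: Paley(37): SR with (k,λ,μ)=(18,8,9).
A has 3 distinct eigenvalues ≈ [18.0, 2.54138, -3.54138].
Lovász (edge-transitive): ϑ = −37·(-sqrt(37)/2 - 1/2)/((18)−(-sqrt(37)/2 - 1/2)) = sqrt(37).
≈ 6.082763 (to 6 d.p.).

sqrt(37)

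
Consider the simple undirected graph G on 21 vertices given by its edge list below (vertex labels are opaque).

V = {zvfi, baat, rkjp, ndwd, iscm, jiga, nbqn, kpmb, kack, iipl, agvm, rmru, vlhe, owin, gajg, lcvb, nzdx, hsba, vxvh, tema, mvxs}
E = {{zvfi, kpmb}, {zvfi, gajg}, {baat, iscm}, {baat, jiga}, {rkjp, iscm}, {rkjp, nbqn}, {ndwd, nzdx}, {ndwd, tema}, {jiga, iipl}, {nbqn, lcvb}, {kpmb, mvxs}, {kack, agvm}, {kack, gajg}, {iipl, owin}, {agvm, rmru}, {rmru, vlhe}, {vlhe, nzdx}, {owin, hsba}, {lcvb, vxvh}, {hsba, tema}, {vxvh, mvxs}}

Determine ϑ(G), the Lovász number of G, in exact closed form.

21*cos(pi/21)/(cos(pi/21) + 1)

deg(kpmb) = 2; N(kpmb) = {zvfi, mvxs}.
Vertex mvxs has 2 neighbors: kpmb, vxvh.
deg(iscm) = 2; N(iscm) = {baat, rkjp}.
deg(vxvh) = 2; N(vxvh) = {lcvb, mvxs}.
2-regular, N=21; connected 2-regular on 21 ⇒ C_{21}.
Distinct eigenvalues (to 3 d.p.): [2.0, 1.911, 1.652, 1.247, 0.731, 0.149, -0.445, -1.0, -1.466, -1.802, -1.978].
ϑ = −N·λ_min/(λ_max−λ_min) = −21·(-2*cos(pi/21))/(2−(-2*cos(pi/21))) = 21*cos(pi/21)/(cos(pi/21) + 1).
ϑ(G) ≈ 10.44103253.
Lovász sandwich 10 ≤ 21*cos(pi/21)/(cos(pi/21) + 1) ≤ 11: both strict.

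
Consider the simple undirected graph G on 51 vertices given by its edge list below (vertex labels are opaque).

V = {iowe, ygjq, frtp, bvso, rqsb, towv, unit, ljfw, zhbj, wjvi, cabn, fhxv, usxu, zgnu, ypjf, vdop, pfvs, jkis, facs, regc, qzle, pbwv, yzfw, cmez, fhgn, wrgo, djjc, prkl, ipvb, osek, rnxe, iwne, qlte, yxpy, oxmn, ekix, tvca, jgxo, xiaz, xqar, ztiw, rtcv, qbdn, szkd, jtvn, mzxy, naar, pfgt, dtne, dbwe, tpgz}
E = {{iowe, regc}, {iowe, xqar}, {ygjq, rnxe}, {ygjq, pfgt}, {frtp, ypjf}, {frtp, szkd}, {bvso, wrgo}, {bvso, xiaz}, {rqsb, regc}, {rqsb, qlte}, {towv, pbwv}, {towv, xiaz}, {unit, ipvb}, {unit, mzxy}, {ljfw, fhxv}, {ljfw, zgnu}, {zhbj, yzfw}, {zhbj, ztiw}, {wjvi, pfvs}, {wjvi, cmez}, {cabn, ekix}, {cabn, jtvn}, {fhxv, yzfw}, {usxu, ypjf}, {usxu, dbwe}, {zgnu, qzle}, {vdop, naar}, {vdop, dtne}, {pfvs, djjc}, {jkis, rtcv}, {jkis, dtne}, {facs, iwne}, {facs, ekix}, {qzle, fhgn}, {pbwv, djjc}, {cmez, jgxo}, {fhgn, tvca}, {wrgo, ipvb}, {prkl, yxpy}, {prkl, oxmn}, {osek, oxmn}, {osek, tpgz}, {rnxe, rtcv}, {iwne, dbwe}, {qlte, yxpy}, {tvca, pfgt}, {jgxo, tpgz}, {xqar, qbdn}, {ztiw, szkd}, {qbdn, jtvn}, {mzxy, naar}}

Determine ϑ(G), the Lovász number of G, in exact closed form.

51*cos(pi/51)/(cos(pi/51) + 1)

N(xqar) = {iowe, qbdn}, |N(xqar)| = 2.
Vertex ekix has 2 neighbors: cabn, facs.
deg(qbdn) = 2; N(qbdn) = {xqar, jtvn}.
Vertex pfvs has 2 neighbors: wjvi, djjc.
Regular of degree 2 on 51 vertices: a single 51-cycle (edge-transitive).
The 26 distinct eigenvalues: [2.0, 1.984841, 1.939594, 1.864944, 1.762024, 1.632394, 1.478018, 1.301237, 1.10473, 0.891477, 0.66471, 0.427866, 0.184537, -0.06159, -0.306783, -0.547326, -0.779572, -1.0, -1.205269, -1.392268, -1.558161, -1.700434, -1.816931, -1.905884, -1.965946, -1.996207].
Lovász: ϑ = −51(-2*cos(pi/51))/(2+-(-1)*2*cos(pi/51)) = 51*cos(pi/51)/(cos(pi/51) + 1).
ϑ(G) ≈ 25.475794486.
Check 25 ≤ 51*cos(pi/51)/(cos(pi/51) + 1) ≤ 26: both strict.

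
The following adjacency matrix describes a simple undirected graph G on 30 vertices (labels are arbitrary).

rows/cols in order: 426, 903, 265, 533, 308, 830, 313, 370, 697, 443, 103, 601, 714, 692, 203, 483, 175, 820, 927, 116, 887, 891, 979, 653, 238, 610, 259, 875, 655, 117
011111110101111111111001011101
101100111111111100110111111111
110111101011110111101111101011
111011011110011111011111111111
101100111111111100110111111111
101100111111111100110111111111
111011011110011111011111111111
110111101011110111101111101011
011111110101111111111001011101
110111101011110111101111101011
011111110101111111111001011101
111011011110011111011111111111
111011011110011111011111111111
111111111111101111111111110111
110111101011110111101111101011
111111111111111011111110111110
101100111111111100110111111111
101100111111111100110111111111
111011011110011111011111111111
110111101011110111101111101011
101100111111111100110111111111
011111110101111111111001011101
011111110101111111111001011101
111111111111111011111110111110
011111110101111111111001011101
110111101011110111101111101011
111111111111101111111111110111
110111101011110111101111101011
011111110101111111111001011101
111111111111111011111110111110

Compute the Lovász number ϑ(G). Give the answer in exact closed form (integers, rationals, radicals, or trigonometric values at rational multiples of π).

7

N(308) = {426, 265, 533, 313, 370, 697, 443, 103, 601, 714, 692, 203, 483, 927, 116, 891, 979, 653, 238, 610, 259, 875, 655, 117}, |N(308)| = 24.
Vertex 887 has 24 neighbors: 426, 265, 533, 313, 370, 697, 443, 103, 601, 714, 692, 203, 483, 927, 116, 891, 979, 653, 238, 610, 259, 875, 655, 117.
N(653) = {426, 903, 265, 533, 308, 830, 313, 370, 697, 443, 103, 601, 714, 692, 203, 175, 820, 927, 116, 887, 891, 979, 238, 610, 259, 875, 655}, |N(653)| = 27.
Vertex 103 has 23 neighbors: 903, 265, 533, 308, 830, 313, 370, 443, 601, 714, 692, 203, 483, 175, 820, 927, 116, 887, 653, 610, 259, 875, 117.
Complete multipartite on [7, 7, 6, 5, 3, 2]: sandwich collapses at ϑ=7.
= 7.000000000… (decimal).
Lovász sandwich 7 ≤ 7 ≤ 7: collapsed.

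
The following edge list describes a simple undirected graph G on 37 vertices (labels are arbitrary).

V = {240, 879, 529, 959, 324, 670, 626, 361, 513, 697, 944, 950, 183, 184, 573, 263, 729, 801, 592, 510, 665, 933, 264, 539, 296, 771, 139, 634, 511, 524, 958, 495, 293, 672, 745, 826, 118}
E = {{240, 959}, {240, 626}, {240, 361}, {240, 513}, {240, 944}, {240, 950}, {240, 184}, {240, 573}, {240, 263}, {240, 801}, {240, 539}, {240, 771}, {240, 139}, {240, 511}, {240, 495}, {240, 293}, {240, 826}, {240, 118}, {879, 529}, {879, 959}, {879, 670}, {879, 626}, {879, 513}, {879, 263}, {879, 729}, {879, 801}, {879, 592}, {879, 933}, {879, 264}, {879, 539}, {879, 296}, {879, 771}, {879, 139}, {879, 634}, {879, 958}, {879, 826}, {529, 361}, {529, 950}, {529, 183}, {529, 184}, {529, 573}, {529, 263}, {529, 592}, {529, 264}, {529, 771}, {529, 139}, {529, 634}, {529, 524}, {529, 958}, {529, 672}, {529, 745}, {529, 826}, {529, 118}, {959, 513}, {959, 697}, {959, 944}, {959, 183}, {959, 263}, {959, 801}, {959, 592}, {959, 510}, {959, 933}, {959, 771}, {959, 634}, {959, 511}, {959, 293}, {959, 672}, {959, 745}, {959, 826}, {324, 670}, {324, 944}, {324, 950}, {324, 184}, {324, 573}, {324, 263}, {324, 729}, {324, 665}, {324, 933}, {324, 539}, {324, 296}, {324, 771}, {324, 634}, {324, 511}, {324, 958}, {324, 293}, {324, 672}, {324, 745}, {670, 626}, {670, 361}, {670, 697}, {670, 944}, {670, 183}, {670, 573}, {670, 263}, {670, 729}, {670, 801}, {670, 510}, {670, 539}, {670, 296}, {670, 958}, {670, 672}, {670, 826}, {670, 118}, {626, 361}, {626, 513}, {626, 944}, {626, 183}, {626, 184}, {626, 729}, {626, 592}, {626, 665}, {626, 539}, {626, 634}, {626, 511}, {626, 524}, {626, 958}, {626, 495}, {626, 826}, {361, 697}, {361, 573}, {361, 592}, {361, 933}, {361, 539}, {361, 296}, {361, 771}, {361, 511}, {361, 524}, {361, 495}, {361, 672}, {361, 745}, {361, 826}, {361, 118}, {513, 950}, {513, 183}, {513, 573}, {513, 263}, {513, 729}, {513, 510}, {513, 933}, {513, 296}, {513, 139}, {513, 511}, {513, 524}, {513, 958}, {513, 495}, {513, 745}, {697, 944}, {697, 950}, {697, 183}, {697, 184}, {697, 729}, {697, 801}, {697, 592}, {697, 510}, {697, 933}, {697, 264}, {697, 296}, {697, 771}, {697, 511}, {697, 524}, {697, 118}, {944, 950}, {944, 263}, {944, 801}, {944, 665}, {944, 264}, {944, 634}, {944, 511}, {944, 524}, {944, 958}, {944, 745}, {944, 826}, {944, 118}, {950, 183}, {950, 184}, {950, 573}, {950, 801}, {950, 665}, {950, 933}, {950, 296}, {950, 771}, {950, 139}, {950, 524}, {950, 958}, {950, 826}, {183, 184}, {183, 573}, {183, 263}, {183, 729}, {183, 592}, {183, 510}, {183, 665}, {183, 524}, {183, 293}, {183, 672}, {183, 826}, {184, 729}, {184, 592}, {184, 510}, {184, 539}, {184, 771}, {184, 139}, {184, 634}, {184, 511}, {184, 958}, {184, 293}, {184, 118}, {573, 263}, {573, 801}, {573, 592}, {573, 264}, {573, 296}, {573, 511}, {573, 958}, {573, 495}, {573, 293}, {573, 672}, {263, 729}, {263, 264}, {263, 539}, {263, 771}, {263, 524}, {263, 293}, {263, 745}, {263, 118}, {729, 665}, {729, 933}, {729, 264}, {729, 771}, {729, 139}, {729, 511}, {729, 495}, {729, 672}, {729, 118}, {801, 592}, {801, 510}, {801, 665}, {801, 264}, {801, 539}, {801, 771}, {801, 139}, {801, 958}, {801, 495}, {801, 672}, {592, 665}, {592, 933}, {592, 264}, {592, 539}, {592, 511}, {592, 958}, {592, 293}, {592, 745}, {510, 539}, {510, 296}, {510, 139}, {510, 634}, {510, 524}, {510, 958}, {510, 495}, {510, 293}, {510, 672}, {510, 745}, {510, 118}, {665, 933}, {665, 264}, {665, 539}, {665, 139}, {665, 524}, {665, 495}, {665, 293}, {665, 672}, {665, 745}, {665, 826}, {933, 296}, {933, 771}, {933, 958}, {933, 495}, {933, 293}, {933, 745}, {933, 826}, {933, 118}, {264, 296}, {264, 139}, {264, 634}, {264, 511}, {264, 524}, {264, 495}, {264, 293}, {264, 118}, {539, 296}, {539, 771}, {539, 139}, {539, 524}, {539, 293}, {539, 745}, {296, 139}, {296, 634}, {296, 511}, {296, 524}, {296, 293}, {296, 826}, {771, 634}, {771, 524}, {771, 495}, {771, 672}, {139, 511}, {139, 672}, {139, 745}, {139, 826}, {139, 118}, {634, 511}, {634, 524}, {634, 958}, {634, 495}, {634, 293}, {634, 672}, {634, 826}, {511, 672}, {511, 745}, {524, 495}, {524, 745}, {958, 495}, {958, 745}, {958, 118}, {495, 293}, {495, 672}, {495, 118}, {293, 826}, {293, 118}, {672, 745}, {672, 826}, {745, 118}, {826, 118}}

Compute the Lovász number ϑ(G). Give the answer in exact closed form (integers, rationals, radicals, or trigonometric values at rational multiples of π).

Vertex 950 has 18 neighbors: 240, 529, 324, 513, 697, 944, 183, 184, 573, 801, 665, 933, 296, 771, 139, 524, 958, 826.
N(139) = {240, 879, 529, 513, 950, 184, 729, 801, 510, 665, 264, 539, 296, 511, 672, 745, 826, 118}, |N(139)| = 18.
Vertex 324 has 18 neighbors: 670, 944, 950, 184, 573, 263, 729, 665, 933, 539, 296, 771, 634, 511, 958, 293, 672, 745.
Vertex 183 has 18 neighbors: 529, 959, 670, 626, 513, 697, 950, 184, 573, 263, 729, 592, 510, 665, 524, 293, 672, 826.
G on 37 vertices is 18-regular; Paley(37): SR with (k,λ,μ)=(18,8,9).
A has 3 distinct eigenvalues ≈ [18.0, 2.541, -3.541].
With N=37: ϑ(G) = 37·(-(-sqrt(37)/2 - 1/2))/(18−(-sqrt(37)/2 - 1/2)) = sqrt(37).
≈ 6.08276 (to 5 d.p.).

sqrt(37)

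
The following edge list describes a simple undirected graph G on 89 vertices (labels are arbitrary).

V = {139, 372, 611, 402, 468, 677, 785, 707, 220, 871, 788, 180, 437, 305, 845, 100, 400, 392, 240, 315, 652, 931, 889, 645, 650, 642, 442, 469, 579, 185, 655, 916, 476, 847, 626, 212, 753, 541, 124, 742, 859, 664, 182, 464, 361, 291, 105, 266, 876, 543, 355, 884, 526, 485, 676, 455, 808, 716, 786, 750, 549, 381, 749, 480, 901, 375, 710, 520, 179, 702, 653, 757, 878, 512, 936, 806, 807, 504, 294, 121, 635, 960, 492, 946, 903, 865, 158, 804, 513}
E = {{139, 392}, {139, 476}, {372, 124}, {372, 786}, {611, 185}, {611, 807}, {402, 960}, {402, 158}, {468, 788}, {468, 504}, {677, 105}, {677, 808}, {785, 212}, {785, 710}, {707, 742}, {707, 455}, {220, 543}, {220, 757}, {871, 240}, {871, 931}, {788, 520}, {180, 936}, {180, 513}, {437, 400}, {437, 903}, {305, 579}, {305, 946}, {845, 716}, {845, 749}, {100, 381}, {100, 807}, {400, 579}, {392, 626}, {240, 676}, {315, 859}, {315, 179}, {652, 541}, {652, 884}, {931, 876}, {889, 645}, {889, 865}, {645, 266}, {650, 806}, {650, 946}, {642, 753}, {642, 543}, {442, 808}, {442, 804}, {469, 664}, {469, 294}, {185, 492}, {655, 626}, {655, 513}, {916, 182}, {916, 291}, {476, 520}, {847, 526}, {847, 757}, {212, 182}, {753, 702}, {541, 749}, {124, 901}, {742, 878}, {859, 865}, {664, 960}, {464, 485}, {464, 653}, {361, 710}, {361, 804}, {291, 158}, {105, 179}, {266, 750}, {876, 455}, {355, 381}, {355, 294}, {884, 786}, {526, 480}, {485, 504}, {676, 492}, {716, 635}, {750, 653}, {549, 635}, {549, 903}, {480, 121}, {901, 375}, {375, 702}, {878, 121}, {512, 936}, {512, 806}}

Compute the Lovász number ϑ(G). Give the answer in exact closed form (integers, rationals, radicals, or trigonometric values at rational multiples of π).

89*cos(pi/89)/(cos(pi/89) + 1)

Vertex 315 has 2 neighbors: 859, 179.
N(865) = {889, 859}, |N(865)| = 2.
deg(808) = 2; N(808) = {677, 442}.
Vertex 710 has 2 neighbors: 785, 361.
Every vertex has degree 2 (N=89); a single 89-cycle (edge-transitive).
Distinct eigenvalues (to 4 d.p.): [2.0, 1.995, 1.9801, 1.9553, 1.9208, 1.8767, 1.8232, 1.7607, 1.6894, 1.6097, 1.522, 1.4266, 1.3242, 1.2152, 1.1001, 0.9796, 0.8541, 0.7244, 0.5911, 0.4549, 0.3164, 0.1763, 0.0353, -0.1058, -0.2465, -0.3859, -0.5233, -0.6582, -0.7898, -0.9174, -1.0405, -1.1584, -1.2705, -1.3763, -1.4752, -1.5668, -1.6506, -1.7261, -1.7931, -1.8511, -1.8999, -1.9393, -1.9689, -1.9888, -1.9988].
With N=89: ϑ(G) = 89·(-(-1)*2*cos(pi/89))/(2−(-2*cos(pi/89))) = 89*cos(pi/89)/(cos(pi/89) + 1).
= 44.486135317… (decimal).
Check 44 ≤ 89*cos(pi/89)/(cos(pi/89) + 1) ≤ 45: both strict.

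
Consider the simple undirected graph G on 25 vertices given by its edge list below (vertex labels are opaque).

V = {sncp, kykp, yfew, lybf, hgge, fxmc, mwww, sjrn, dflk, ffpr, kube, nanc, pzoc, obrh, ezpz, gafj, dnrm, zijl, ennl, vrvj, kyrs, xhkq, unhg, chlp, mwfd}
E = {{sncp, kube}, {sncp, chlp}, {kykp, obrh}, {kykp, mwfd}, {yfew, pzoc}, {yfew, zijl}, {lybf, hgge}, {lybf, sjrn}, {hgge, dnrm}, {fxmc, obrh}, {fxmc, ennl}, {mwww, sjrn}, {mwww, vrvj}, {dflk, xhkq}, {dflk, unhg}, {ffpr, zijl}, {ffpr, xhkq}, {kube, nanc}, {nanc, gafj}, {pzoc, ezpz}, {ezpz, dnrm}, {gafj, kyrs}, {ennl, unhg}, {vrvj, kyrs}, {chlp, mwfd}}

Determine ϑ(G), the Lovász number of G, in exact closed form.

deg(xhkq) = 2; N(xhkq) = {dflk, ffpr}.
deg(ennl) = 2; N(ennl) = {fxmc, unhg}.
deg(mwfd) = 2; N(mwfd) = {kykp, chlp}.
deg(gafj) = 2; N(gafj) = {nanc, kyrs}.
2-regular, N=25; connected 2-regular on 25 ⇒ C_{25}.
spec(A) ≈ [2.0, 1.93717, 1.75261, 1.45794, 1.07165, 0.61803, 0.12558, -0.37476, -0.85156, -1.27485, -1.61803, -1.85955, -1.98423] (distinct, 5 d.p.).
−25·(-2*cos(pi/25)) / ((2)−(-2*cos(pi/25))) = 25*cos(pi/25)/(cos(pi/25) + 1) = ϑ(G).
Numerically 12.450521808.
12 ≤ 25*cos(pi/25)/(cos(pi/25) + 1) ≤ 13: both strict.

25*cos(pi/25)/(cos(pi/25) + 1)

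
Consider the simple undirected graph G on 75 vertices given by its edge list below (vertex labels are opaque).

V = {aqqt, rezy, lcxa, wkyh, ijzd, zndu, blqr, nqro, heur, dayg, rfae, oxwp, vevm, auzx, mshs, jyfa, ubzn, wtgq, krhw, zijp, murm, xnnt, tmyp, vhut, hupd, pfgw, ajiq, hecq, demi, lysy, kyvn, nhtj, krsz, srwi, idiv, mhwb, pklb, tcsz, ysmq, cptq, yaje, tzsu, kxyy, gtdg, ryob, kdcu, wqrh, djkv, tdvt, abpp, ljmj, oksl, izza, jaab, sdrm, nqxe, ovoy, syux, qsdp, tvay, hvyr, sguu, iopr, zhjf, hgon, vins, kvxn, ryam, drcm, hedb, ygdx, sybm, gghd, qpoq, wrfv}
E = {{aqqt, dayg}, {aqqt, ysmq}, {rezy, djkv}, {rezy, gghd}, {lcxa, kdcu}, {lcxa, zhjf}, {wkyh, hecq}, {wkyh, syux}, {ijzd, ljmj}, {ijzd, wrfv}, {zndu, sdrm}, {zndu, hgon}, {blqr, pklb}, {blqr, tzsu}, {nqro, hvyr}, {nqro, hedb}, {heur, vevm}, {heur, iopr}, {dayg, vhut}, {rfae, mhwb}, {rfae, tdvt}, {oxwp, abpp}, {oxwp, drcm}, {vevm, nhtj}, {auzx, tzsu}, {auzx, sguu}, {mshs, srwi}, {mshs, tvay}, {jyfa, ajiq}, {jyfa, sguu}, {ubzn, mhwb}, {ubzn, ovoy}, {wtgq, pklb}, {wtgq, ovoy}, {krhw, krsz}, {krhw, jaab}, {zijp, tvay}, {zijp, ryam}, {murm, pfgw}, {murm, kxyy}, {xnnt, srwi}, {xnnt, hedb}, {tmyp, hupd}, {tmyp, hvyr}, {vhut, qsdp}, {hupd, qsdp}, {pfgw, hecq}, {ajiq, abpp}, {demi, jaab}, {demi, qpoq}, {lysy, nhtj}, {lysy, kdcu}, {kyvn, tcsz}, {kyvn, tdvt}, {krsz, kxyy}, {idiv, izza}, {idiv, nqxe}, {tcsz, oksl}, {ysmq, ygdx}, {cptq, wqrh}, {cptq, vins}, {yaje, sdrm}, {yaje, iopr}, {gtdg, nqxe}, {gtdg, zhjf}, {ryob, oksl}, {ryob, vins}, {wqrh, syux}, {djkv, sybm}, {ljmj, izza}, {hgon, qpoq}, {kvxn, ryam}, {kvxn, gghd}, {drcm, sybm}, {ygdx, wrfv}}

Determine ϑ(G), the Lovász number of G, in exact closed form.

deg(blqr) = 2; N(blqr) = {pklb, tzsu}.
deg(oxwp) = 2; N(oxwp) = {abpp, drcm}.
Vertex izza has 2 neighbors: idiv, ljmj.
N(ygdx) = {ysmq, wrfv}, |N(ygdx)| = 2.
deg(v) = 2 for all v (|V|=75); a single 75-cycle (edge-transitive).
spec(A) ≈ [2.0, 1.993, 1.972, 1.937, 1.889, 1.827, 1.753, 1.666, 1.567, 1.458, 1.338, 1.209, 1.072, 0.927, 0.775, 0.618, 0.457, 0.292, 0.126, -0.042, -0.209, -0.375, -0.538, -0.697, -0.852, -1.0, -1.141, -1.275, -1.399, -1.514, -1.618, -1.711, -1.791, -1.86, -1.915, -1.956, -1.984, -1.998] (distinct, 3 d.p.).
−75·(-2*cos(pi/75)) / ((2)−(-2*cos(pi/75))) = 75*cos(pi/75)/(cos(pi/75) + 1) = ϑ(G).
ϑ(G) ≈ 37.4835.
Check 37 ≤ 75*cos(pi/75)/(cos(pi/75) + 1) ≤ 38: both strict.

75*cos(pi/75)/(cos(pi/75) + 1)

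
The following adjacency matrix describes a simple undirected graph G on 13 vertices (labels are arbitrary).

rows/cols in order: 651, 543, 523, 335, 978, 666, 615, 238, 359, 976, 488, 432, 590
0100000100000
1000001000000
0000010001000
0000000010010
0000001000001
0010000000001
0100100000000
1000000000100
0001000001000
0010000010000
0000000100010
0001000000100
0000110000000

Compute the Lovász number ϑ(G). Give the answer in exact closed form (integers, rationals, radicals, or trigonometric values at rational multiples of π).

13*cos(pi/13)/(cos(pi/13) + 1)

N(615) = {543, 978}, |N(615)| = 2.
Vertex 238 has 2 neighbors: 651, 488.
Vertex 976 has 2 neighbors: 523, 359.
deg(666) = 2; N(666) = {523, 590}.
G on 13 vertices is 2-regular; connected 2-regular on 13 ⇒ C_{13}.
A has 7 distinct eigenvalues ≈ [2.0, 1.7709, 1.1361, 0.2411, -0.7092, -1.497, -1.9419].
With N=13: ϑ(G) = 13·(-(-1)*2*cos(pi/13))/(2−(-2*cos(pi/13))) = 13*cos(pi/13)/(cos(pi/13) + 1).
= 6.4042… (decimal).
Lovász sandwich 6 ≤ 13*cos(pi/13)/(cos(pi/13) + 1) ≤ 7: both strict.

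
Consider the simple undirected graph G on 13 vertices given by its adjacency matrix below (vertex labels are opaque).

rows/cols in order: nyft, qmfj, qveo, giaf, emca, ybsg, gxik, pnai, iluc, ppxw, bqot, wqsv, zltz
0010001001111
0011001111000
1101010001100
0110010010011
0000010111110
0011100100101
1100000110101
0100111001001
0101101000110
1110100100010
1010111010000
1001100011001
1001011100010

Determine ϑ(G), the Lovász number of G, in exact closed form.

N(ppxw) = {nyft, qmfj, qveo, emca, pnai, wqsv}, |N(ppxw)| = 6.
deg(pnai) = 6; N(pnai) = {qmfj, emca, ybsg, gxik, ppxw, zltz}.
N(qveo) = {nyft, qmfj, giaf, ybsg, ppxw, bqot}, |N(qveo)| = 6.
N(zltz) = {nyft, giaf, ybsg, gxik, pnai, wqsv}, |N(zltz)| = 6.
6-regular, N=13; SR(13,6,2,3) — a Paley graph.
spec(A) ≈ [6.0, 1.302776, -2.302776] (distinct, 6 d.p.).
Lovász: ϑ = −13(-sqrt(13)/2 - 1/2)/(6+-(-sqrt(13)/2 - 1/2)) = sqrt(13).
≈ 3.6055513 (to 7 d.p.).

sqrt(13)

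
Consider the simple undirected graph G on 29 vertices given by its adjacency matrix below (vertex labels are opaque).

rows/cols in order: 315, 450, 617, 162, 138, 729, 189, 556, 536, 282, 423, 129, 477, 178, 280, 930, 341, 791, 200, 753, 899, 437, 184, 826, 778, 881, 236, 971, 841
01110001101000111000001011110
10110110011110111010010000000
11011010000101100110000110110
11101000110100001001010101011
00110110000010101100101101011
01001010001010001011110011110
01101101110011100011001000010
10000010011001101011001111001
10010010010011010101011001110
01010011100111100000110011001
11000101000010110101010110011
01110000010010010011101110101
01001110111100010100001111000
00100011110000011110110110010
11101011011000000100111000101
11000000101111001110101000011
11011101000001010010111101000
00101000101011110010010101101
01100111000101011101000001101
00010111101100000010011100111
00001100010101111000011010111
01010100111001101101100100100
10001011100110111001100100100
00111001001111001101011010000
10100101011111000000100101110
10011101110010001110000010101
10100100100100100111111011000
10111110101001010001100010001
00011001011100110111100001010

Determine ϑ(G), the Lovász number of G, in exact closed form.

Vertex 450 has 14 neighbors: 315, 617, 162, 729, 189, 282, 423, 129, 477, 280, 930, 341, 200, 437.
Vertex 138 has 14 neighbors: 617, 162, 729, 189, 477, 280, 341, 791, 899, 184, 826, 881, 971, 841.
N(729) = {450, 138, 189, 423, 477, 341, 200, 753, 899, 437, 778, 881, 236, 971}, |N(729)| = 14.
deg(841) = 14; N(841) = {162, 138, 556, 282, 423, 129, 280, 930, 791, 200, 753, 899, 881, 971}.
G on 29 vertices is 14-regular; strongly regular (29,14,6,7).
The 3 distinct eigenvalues: [14.0, 2.1926, -3.1926].
ϑ = −N·λ_min/(λ_max−λ_min) = −29·(-sqrt(29)/2 - 1/2)/(14−(-sqrt(29)/2 - 1/2)) = sqrt(29).
≈ 5.3851648 (to 7 d.p.).

sqrt(29)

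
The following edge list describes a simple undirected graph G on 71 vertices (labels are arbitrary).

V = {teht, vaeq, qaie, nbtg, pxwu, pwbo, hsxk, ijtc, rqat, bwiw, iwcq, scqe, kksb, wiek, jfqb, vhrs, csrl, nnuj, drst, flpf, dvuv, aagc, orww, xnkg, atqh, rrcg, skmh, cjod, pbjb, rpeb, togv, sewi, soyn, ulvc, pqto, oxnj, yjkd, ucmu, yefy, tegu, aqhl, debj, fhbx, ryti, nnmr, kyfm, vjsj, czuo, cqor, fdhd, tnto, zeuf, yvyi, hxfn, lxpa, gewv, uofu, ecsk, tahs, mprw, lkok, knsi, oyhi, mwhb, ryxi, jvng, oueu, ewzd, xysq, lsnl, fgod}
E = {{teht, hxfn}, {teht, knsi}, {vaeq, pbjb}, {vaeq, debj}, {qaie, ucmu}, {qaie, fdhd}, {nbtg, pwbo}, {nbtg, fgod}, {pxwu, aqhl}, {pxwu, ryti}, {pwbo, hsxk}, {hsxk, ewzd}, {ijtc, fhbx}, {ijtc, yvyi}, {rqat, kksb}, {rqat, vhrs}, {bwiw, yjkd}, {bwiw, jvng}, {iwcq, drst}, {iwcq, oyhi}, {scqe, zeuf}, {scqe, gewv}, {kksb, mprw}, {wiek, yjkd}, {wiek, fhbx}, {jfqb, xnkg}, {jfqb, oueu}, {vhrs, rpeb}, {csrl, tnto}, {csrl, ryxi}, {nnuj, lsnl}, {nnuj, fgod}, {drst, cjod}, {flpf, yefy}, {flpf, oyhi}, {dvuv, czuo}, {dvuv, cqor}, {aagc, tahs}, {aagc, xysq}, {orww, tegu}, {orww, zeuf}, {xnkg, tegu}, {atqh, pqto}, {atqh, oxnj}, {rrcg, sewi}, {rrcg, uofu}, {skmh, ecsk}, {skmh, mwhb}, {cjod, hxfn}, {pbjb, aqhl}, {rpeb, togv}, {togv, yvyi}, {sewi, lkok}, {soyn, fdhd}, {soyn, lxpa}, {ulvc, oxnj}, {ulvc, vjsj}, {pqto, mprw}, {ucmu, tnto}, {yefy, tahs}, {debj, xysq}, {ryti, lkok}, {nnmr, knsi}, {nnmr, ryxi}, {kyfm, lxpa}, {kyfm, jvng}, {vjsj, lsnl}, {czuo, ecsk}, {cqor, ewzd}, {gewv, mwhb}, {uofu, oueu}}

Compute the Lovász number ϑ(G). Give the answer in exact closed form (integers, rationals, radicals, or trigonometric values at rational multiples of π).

71*cos(pi/71)/(cos(pi/71) + 1)

deg(wiek) = 2; N(wiek) = {yjkd, fhbx}.
N(ucmu) = {qaie, tnto}, |N(ucmu)| = 2.
N(czuo) = {dvuv, ecsk}, |N(czuo)| = 2.
N(csrl) = {tnto, ryxi}, |N(csrl)| = 2.
2-regular, N=71; this is C_{71}, the 71-cycle.
The 36 distinct eigenvalues: [2.0, 1.992, 1.969, 1.93, 1.876, 1.807, 1.725, 1.628, 1.519, 1.398, 1.267, 1.125, 0.974, 0.816, 0.652, 0.482, 0.308, 0.133, -0.044, -0.221, -0.396, -0.567, -0.735, -0.896, -1.051, -1.197, -1.334, -1.46, -1.575, -1.678, -1.768, -1.843, -1.905, -1.951, -1.982, -1.998].
−71·(-2*cos(pi/71)) / ((2)−(-2*cos(pi/71))) = 71*cos(pi/71)/(cos(pi/71) + 1) = ϑ(G).
≈ 35.48262 (to 5 d.p.).
Sandwich: α(G)=35 ≤ ϑ(G)=71*cos(pi/71)/(cos(pi/71) + 1) ≤ χ(Ḡ)=36 (both strict).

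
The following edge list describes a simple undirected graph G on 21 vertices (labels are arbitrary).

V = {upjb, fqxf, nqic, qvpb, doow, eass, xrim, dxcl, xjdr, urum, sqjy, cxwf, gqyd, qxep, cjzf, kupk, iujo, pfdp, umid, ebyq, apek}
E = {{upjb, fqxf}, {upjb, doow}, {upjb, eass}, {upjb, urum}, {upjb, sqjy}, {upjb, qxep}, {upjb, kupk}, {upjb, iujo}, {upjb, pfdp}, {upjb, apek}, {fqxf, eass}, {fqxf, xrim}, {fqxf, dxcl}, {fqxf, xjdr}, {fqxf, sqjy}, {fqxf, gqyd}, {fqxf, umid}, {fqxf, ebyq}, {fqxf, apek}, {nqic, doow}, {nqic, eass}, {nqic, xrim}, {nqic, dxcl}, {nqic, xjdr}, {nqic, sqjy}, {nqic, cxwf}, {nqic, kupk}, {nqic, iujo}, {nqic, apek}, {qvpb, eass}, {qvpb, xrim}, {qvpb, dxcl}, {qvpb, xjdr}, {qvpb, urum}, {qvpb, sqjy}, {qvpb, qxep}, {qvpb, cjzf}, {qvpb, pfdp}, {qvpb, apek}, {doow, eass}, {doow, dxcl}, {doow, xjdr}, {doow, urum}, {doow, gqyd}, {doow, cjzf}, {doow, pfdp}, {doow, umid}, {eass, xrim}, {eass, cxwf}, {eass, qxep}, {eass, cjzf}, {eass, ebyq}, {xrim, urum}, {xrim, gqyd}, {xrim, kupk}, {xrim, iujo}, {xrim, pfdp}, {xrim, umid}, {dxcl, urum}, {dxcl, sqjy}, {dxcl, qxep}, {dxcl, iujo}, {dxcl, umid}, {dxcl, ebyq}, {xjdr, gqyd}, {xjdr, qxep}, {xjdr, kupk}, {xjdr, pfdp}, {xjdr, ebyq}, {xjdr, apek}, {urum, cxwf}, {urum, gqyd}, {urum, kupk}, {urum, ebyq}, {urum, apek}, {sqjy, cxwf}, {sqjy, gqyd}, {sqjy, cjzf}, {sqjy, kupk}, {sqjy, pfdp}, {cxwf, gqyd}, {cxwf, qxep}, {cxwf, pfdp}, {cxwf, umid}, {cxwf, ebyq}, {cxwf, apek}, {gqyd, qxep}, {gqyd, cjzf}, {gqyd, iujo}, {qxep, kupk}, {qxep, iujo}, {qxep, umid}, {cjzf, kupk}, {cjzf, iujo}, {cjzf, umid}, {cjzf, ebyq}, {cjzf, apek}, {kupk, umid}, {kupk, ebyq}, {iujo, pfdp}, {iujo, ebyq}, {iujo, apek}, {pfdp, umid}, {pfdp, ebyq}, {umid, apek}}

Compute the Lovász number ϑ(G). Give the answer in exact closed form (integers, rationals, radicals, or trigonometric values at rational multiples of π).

6

Vertex cjzf has 10 neighbors: qvpb, doow, eass, sqjy, gqyd, kupk, iujo, umid, ebyq, apek.
deg(umid) = 10; N(umid) = {fqxf, doow, xrim, dxcl, cxwf, qxep, cjzf, kupk, pfdp, apek}.
N(ebyq) = {fqxf, eass, dxcl, xjdr, urum, cxwf, cjzf, kupk, iujo, pfdp}, |N(ebyq)| = 10.
Vertex nqic has 10 neighbors: doow, eass, xrim, dxcl, xjdr, sqjy, cxwf, kupk, iujo, apek.
deg(v) = 10 for all v (|V|=21); Kneser-type, 2-subsets of [7].
Distinct eigenvalues (to 4 d.p.): [10.0, 1.0, -4.0].
Lovász (edge-transitive): ϑ = −21·(-4)/((10)−(-4)) = 6.
Numerically 6.0000000.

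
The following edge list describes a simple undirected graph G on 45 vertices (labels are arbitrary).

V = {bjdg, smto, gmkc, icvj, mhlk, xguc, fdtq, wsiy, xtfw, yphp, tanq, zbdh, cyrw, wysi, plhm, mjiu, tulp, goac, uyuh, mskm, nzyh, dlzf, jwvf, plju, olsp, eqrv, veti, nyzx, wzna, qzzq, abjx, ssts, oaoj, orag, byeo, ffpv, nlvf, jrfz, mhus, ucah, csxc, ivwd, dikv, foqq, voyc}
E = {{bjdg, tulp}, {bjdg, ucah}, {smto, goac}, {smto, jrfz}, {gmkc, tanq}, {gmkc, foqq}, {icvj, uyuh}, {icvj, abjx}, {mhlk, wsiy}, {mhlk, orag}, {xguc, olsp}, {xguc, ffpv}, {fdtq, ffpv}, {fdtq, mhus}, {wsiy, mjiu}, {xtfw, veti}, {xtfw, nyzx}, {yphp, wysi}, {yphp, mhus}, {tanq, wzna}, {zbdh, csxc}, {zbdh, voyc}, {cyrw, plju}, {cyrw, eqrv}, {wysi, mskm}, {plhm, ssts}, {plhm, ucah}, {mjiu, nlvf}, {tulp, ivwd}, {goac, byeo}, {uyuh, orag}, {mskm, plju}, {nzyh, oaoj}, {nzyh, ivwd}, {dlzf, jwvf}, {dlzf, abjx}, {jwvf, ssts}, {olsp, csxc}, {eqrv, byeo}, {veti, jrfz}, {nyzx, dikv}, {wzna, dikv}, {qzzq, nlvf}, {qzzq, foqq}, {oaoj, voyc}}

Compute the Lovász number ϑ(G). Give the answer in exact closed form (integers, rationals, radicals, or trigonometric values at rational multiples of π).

deg(jrfz) = 2; N(jrfz) = {smto, veti}.
N(jwvf) = {dlzf, ssts}, |N(jwvf)| = 2.
N(wzna) = {tanq, dikv}, |N(wzna)| = 2.
N(zbdh) = {csxc, voyc}, |N(zbdh)| = 2.
G on 45 vertices is 2-regular; this is C_{45}, the 45-cycle.
Distinct eigenvalues (to 4 d.p.): [2.0, 1.9805, 1.9225, 1.8271, 1.6961, 1.5321, 1.3383, 1.1184, 0.8767, 0.618, 0.3473, 0.0698, -0.2091, -0.4838, -0.7492, -1.0, -1.2313, -1.4387, -1.618, -1.7659, -1.8794, -1.9563, -1.9951].
−45·(-2*cos(pi/45)) / ((2)−(-2*cos(pi/45))) = 45*cos(pi/45)/(cos(pi/45) + 1) = ϑ(G).
Numerically 22.472562.
Sandwich: α(G)=22 ≤ ϑ(G)=45*cos(pi/45)/(cos(pi/45) + 1) ≤ χ(Ḡ)=23 (both strict).

45*cos(pi/45)/(cos(pi/45) + 1)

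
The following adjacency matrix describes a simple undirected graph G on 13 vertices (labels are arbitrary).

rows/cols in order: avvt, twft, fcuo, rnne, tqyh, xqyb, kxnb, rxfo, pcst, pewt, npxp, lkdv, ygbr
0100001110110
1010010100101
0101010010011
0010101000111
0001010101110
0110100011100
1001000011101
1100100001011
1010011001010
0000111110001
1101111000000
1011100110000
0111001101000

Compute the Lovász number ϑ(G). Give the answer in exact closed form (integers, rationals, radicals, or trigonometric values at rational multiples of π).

deg(xqyb) = 6; N(xqyb) = {twft, fcuo, tqyh, pcst, pewt, npxp}.
Vertex pcst has 6 neighbors: avvt, fcuo, xqyb, kxnb, pewt, lkdv.
deg(pewt) = 6; N(pewt) = {tqyh, xqyb, kxnb, rxfo, pcst, ygbr}.
deg(twft) = 6; N(twft) = {avvt, fcuo, xqyb, rxfo, npxp, ygbr}.
Regular of degree 6 on 13 vertices: strongly regular (13,6,2,3).
The 3 distinct eigenvalues: [6.0, 1.3028, -2.3028].
Lovász (edge-transitive): ϑ = −13·(-sqrt(13)/2 - 1/2)/((6)−(-sqrt(13)/2 - 1/2)) = sqrt(13).
Numerically 3.605551275.

sqrt(13)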